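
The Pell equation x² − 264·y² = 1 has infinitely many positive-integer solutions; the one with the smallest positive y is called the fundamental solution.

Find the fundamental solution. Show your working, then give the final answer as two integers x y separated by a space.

d=264: √d = [16; 4,32] (ℓ=2, even), read p_1/q_1
step 0: (16, 1)  from 16·(1,0) + (0,1)
step 1: (65, 4)  from 4·(16,1) + (1,0)
(x₁, y₁) = (65, 4);  65² − 264·4² = 1 ✓

65 4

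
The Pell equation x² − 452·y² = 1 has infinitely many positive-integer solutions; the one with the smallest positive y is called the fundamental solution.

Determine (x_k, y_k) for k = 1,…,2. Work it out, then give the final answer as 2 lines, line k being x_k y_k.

d=452: √d = [21; 3,1,5,3,10,3,5,1,3,42] (ℓ=10, even), read p_9/q_9
a_0=21:  p_0=21·1+0=21,  q_0=21·0+1=1
…
a_3=5:  p_3=5·85+64=489,  q_3=5·4+3=23
…
a_8=1:  p_8=1·263904+49579=313483,  q_8=1·12413+2332=14745
a_9=3:  p_9=3·313483+263904=1204353,  q_9=3·14745+12413=56648
fundamental: x₁=1204353, y₁=56648  (since 1450466148609 − 452·3208995904 = 1)
(1204353+56648√452)^2 = 2900932297217 + 136448377488√452

1204353 56648
2900932297217 136448377488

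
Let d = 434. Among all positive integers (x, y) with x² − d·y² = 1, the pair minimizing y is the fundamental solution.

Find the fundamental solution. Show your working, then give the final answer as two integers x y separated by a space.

125 6

√434 → a₀=20, period (1,4,1,40); ℓ=4 even so k=3
i=0: a=20 ⇒ p=20, q=1
i=1: a=1 ⇒ p=21, q=1
i=2: a=4 ⇒ p=104, q=5
i=3: a=1 ⇒ p=125, q=6
→ (125, 6).  Check: 125²=15625, 434·6²=15624, difference 1.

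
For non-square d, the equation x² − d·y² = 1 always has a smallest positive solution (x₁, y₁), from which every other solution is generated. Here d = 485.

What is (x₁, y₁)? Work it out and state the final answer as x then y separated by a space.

[22; 44] for √485; ℓ=1 ⇒ convergent index 1
step 0: (22, 1)  from 22·(1,0) + (0,1)
step 1: (969, 44)  from 44·(22,1) + (1,0)
fundamental: x₁=969, y₁=44  (since 938961 − 485·1936 = 1)

969 44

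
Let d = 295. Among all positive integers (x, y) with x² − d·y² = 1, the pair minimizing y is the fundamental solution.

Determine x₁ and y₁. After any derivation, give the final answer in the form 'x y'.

d=295: √d = [17; 5,1,2,3,2,6,2,3,2,1,5,34] (ℓ=12, even), read p_11/q_11
k=0  a_k=17  p_k/q_k = 17/1
…
k=2  a_k=1  p_k/q_k = 103/6
k=3  a_k=2  p_k/q_k = 292/17
k=4  a_k=3  p_k/q_k = 979/57
k=5  a_k=2  p_k/q_k = 2250/131
k=6  a_k=6  p_k/q_k = 14479/843
…
k=9  a_k=2  p_k/q_k = 247414/14405
k=10  a_k=1  p_k/q_k = 355517/20699
k=11  a_k=5  p_k/q_k = 2024999/117900
(x₁, y₁) = (2024999, 117900);  2024999² − 295·117900² = 1 ✓

2024999 117900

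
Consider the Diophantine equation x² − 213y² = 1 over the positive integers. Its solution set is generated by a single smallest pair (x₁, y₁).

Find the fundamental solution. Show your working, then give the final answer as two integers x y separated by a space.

√213 → a₀=14, period (1,1,2,6,1,8,1,6,2,1,1,28); ℓ=12 even so k=11
i=0: a=14 ⇒ p=14, q=1
…
i=5: a=1 ⇒ p=540, q=37
…
i=10: a=1 ⇒ p=115574, q=7919
i=11: a=1 ⇒ p=194399, q=13320
fundamental: x₁=194399, y₁=13320  (since 37790971201 − 213·177422400 = 1)

194399 13320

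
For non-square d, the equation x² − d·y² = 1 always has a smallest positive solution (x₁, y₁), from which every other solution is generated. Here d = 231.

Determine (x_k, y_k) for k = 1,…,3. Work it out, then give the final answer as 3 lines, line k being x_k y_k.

[15; 5,30] for √231; ℓ=2 ⇒ convergent index 1
i=0: a=15 ⇒ p=15, q=1
i=1: a=5 ⇒ p=76, q=5
fundamental: x₁=76, y₁=5  (since 5776 − 231·25 = 1)
(x_2, y_2) = (76·76 + 231·5·5, 76·5 + 5·76) = (11551, 760)
(x_3, y_3) = (76·11551 + 231·5·760, 76·760 + 5·11551) = (1755676, 115515)

76 5
11551 760
1755676 115515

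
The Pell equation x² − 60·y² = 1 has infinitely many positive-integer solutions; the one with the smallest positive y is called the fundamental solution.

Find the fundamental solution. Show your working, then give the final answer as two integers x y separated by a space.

31 4

√60 = [7; 1,2,1,14, …], period ℓ=4 (even) → k=3
a_0=7:  p_0=7·1+0=7,  q_0=7·0+1=1
…
a_2=2:  p_2=2·8+7=23,  q_2=2·1+1=3
a_3=1:  p_3=1·23+8=31,  q_3=1·3+1=4
→ (31, 4).  Check: 31²=961, 60·4²=960, difference 1.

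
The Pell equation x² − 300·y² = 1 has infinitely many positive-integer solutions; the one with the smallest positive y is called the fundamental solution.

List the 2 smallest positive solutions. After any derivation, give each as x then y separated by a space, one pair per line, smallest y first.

1351 78
3650401 210756

d=300: √d = [17; 3,8,3,34] (ℓ=4, even), read p_3/q_3
i=0: a=17 ⇒ p=17, q=1
…
i=2: a=8 ⇒ p=433, q=25
i=3: a=3 ⇒ p=1351, q=78
(x₁, y₁) = (1351, 78);  1351² − 300·78² = 1 ✓
n=2: (1351,78)∘(1351,78) = (1351·1351+300·78·78, 1351·78+78·1351) = (3650401,210756)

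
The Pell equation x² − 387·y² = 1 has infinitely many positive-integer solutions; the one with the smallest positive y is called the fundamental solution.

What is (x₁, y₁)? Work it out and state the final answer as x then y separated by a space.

3482 177

√387 → a₀=19, period (1,2,19,2,1,38); ℓ=6 even so k=5
step 0: (19, 1)  from 19·(1,0) + (0,1)
step 1: (20, 1)  from 1·(19,1) + (1,0)
step 2: (59, 3)  from 2·(20,1) + (19,1)
step 3: (1141, 58)  from 19·(59,3) + (20,1)
step 4: (2341, 119)  from 2·(1141,58) + (59,3)
step 5: (3482, 177)  from 1·(2341,119) + (1141,58)
→ (3482, 177).  Check: 3482²=12124324, 387·177²=12124323, difference 1.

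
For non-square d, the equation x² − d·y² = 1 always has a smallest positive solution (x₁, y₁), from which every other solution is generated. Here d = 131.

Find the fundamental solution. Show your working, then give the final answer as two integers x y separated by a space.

√131 → a₀=11, period (2,4,11,4,2,22); ℓ=6 even so k=5
k=0  a_k=11  p_k/q_k = 11/1
…
k=2  a_k=4  p_k/q_k = 103/9
…
k=4  a_k=4  p_k/q_k = 4727/413
k=5  a_k=2  p_k/q_k = 10610/927
(x₁, y₁) = (10610, 927);  10610² − 131·927² = 1 ✓

10610 927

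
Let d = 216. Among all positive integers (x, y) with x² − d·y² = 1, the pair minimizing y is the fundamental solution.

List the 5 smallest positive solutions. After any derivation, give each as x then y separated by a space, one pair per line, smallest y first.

485 33
470449 32010
456335045 31049667
442644523201 30118144980
429364731169925 29214569580933

d=216: √d = [14; 1,2,3,2,1,28] (ℓ=6, even), read p_5/q_5
i=0: a=14 ⇒ p=14, q=1
i=1: a=1 ⇒ p=15, q=1
i=2: a=2 ⇒ p=44, q=3
i=3: a=3 ⇒ p=147, q=10
i=4: a=2 ⇒ p=338, q=23
i=5: a=1 ⇒ p=485, q=33
→ (485, 33).  Check: 485²=235225, 216·33²=235224, difference 1.
(485+33√216)^2 = 470449 + 32010√216
(485+33√216)^3 = 456335045 + 31049667√216
(485+33√216)^4 = 442644523201 + 30118144980√216
(485+33√216)^5 = 429364731169925 + 29214569580933√216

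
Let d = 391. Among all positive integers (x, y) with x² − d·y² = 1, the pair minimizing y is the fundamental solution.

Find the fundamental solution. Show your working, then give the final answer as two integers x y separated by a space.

7338680 371133

√391 = [19; 1,3,2,2,1,…,3,1,38, …], period ℓ=16 (even) → k=15
k=0  a_k=19  p_k/q_k = 19/1
k=1  a_k=1  p_k/q_k = 20/1
k=2  a_k=3  p_k/q_k = 79/4
…
k=4  a_k=2  p_k/q_k = 435/22
k=5  a_k=1  p_k/q_k = 613/31
k=6  a_k=1  p_k/q_k = 1048/53
k=7  a_k=2  p_k/q_k = 2709/137
k=8  a_k=19  p_k/q_k = 52519/2656
k=9  a_k=2  p_k/q_k = 107747/5449
k=10  a_k=1  p_k/q_k = 160266/8105
…
k=14  a_k=3  p_k/q_k = 5678083/287153
k=15  a_k=1  p_k/q_k = 7338680/371133
→ (7338680, 371133).  Check: 7338680²=53856224142400, 391·371133²=53856224142399, difference 1.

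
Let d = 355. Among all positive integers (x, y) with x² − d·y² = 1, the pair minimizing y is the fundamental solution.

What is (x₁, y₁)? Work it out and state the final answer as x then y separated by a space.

d=355: √d = [18; 1,5,3,3,1,6,1,3,3,5,1,36] (ℓ=12, even), read p_11/q_11
k=0  a_k=18  p_k/q_k = 18/1
k=1  a_k=1  p_k/q_k = 19/1
k=2  a_k=5  p_k/q_k = 113/6
k=3  a_k=3  p_k/q_k = 358/19
k=4  a_k=3  p_k/q_k = 1187/63
…
k=6  a_k=6  p_k/q_k = 10457/555
…
k=8  a_k=3  p_k/q_k = 46463/2466
k=9  a_k=3  p_k/q_k = 151391/8035
k=10  a_k=5  p_k/q_k = 803418/42641
k=11  a_k=1  p_k/q_k = 954809/50676
(x₁, y₁) = (954809, 50676);  954809² − 355·50676² = 1 ✓

954809 50676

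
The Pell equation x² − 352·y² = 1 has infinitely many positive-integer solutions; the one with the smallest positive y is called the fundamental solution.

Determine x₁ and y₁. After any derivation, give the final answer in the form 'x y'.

[18; 1,3,5,9,5,3,1,36] for √352; ℓ=8 ⇒ convergent index 7
i=0: a=18 ⇒ p=18, q=1
i=1: a=1 ⇒ p=19, q=1
i=2: a=3 ⇒ p=75, q=4
…
i=4: a=9 ⇒ p=3621, q=193
i=5: a=5 ⇒ p=18499, q=986
i=6: a=3 ⇒ p=59118, q=3151
i=7: a=1 ⇒ p=77617, q=4137
(x₁, y₁) = (77617, 4137);  77617² − 352·4137² = 1 ✓

77617 4137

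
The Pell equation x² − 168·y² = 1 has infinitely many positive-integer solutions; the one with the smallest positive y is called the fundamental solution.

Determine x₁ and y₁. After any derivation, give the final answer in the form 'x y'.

√168 → a₀=12, period (1,24); ℓ=2 even so k=1
k=0  a_k=12  p_k/q_k = 12/1
k=1  a_k=1  p_k/q_k = 13/1
(x₁, y₁) = (13, 1);  13² − 168·1² = 1 ✓

13 1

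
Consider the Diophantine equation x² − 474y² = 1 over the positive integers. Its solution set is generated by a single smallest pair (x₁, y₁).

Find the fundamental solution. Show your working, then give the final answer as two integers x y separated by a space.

√474 → a₀=21, period (1,3,2,1,1,…,3,1,42); ℓ=14 even so k=13
step 0: (21, 1)  from 21·(1,0) + (0,1)
…
step 5: (479, 22)  from 1·(283,13) + (196,9)
step 6: (762, 35)  from 1·(479,22) + (283,13)
step 7: (5051, 232)  from 6·(762,35) + (479,22)
step 8: (5813, 267)  from 1·(5051,232) + (762,35)
…
step 10: (16677, 766)  from 1·(10864,499) + (5813,267)
step 11: (44218, 2031)  from 2·(16677,766) + (10864,499)
step 12: (149331, 6859)  from 3·(44218,2031) + (16677,766)
step 13: (193549, 8890)  from 1·(149331,6859) + (44218,2031)
fundamental: x₁=193549, y₁=8890  (since 37461215401 − 474·79032100 = 1)

193549 8890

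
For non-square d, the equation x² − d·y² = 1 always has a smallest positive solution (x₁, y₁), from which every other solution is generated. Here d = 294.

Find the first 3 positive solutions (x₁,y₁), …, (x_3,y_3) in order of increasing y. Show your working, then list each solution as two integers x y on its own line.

4801 280
46099201 2688560
442644523201 25815552840

d=294: √d = [17; 6,1,4,1,6,34] (ℓ=6, even), read p_5/q_5
a_0=17:  p_0=17·1+0=17,  q_0=17·0+1=1
…
a_2=1:  p_2=1·103+17=120,  q_2=1·6+1=7
a_3=4:  p_3=4·120+103=583,  q_3=4·7+6=34
a_4=1:  p_4=1·583+120=703,  q_4=1·34+7=41
a_5=6:  p_5=6·703+583=4801,  q_5=6·41+34=280
(x₁, y₁) = (4801, 280);  4801² − 294·280² = 1 ✓
(x_2, y_2) = (4801·4801 + 294·280·280, 4801·280 + 280·4801) = (46099201, 2688560)
(x_3, y_3) = (4801·46099201 + 294·280·2688560, 4801·2688560 + 280·46099201) = (442644523201, 25815552840)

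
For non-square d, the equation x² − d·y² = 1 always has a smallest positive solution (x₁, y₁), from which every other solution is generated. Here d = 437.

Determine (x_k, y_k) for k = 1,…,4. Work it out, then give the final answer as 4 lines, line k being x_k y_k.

[20; 1,9,2,9,1,40] for √437; ℓ=6 ⇒ convergent index 5
k=0  a_k=20  p_k/q_k = 20/1
k=1  a_k=1  p_k/q_k = 21/1
…
k=3  a_k=2  p_k/q_k = 439/21
k=4  a_k=9  p_k/q_k = 4160/199
k=5  a_k=1  p_k/q_k = 4599/220
(x₁, y₁) = (4599, 220);  4599² − 437·220² = 1 ✓
n=2: (4599,220)∘(4599,220) = (4599·4599+437·220·220, 4599·220+220·4599) = (42301601,2023560)
n=3: (42301601,2023560)∘(4599,220) = (4599·42301601+437·220·2023560, 4599·2023560+220·42301601) = (389090121399,18612704660)
n=4: (389090121399,18612704660)∘(4599,220) = (4599·389090121399+437·220·18612704660, 4599·18612704660+220·389090121399) = (3578850894326401,171199655439120)

4599 220
42301601 2023560
389090121399 18612704660
3578850894326401 171199655439120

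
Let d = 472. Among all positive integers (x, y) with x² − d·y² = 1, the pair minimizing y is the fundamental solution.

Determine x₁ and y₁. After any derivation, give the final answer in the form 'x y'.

306917 14127

√472 = [21; 1,2,1,1,1,…,2,1,42, …], period ℓ=14 (even) → k=13
a_0=21:  p_0=21·1+0=21,  q_0=21·0+1=1
…
a_2=2:  p_2=2·22+21=65,  q_2=2·1+1=3
…
a_9=1:  p_9=1·24224+5779=30003,  q_9=1·1115+266=1381
a_10=1:  p_10=1·30003+24224=54227,  q_10=1·1381+1115=2496
a_11=1:  p_11=1·54227+30003=84230,  q_11=1·2496+1381=3877
a_12=2:  p_12=2·84230+54227=222687,  q_12=2·3877+2496=10250
a_13=1:  p_13=1·222687+84230=306917,  q_13=1·10250+3877=14127
fundamental: x₁=306917, y₁=14127  (since 94198044889 − 472·199572129 = 1)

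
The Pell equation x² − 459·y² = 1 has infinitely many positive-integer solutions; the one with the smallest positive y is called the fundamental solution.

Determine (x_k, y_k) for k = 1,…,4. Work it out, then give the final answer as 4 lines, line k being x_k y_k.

499850 23331
499700044999 23324000700
499550134985000450 23317003499766669
499400269944005249820001 23310008398693414998600

√459 → a₀=21, period (2,2,1,4,21,4,1,2,2,42); ℓ=10 even so k=9
i=0: a=21 ⇒ p=21, q=1
…
i=2: a=2 ⇒ p=107, q=5
i=3: a=1 ⇒ p=150, q=7
…
i=7: a=1 ⇒ p=75692, q=3533
i=8: a=2 ⇒ p=212079, q=9899
i=9: a=2 ⇒ p=499850, q=23331
fundamental: x₁=499850, y₁=23331  (since 249850022500 − 459·544335561 = 1)
(x_2, y_2) = (499850·499850 + 459·23331·23331, 499850·23331 + 23331·499850) = (499700044999, 23324000700)
(x_3, y_3) = (499850·499700044999 + 459·23331·23324000700, 499850·23324000700 + 23331·499700044999) = (499550134985000450, 23317003499766669)
(x_4, y_4) = (499850·499550134985000450 + 459·23331·23317003499766669, 499850·23317003499766669 + 23331·499550134985000450) = (499400269944005249820001, 23310008398693414998600)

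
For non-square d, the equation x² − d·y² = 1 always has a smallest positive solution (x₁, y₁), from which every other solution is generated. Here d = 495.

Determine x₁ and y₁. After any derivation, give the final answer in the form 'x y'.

[22; 4,44] for √495; ℓ=2 ⇒ convergent index 1
step 0: (22, 1)  from 22·(1,0) + (0,1)
step 1: (89, 4)  from 4·(22,1) + (1,0)
(x₁, y₁) = (89, 4);  89² − 495·4² = 1 ✓

89 4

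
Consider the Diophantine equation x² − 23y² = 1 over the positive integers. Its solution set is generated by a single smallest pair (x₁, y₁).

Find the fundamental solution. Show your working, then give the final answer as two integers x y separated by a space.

24 5

d=23: √d = [4; 1,3,1,8] (ℓ=4, even), read p_3/q_3
a_0=4:  p_0=4·1+0=4,  q_0=4·0+1=1
a_1=1:  p_1=1·4+1=5,  q_1=1·1+0=1
a_2=3:  p_2=3·5+4=19,  q_2=3·1+1=4
a_3=1:  p_3=1·19+5=24,  q_3=1·4+1=5
→ (24, 5).  Check: 24²=576, 23·5²=575, difference 1.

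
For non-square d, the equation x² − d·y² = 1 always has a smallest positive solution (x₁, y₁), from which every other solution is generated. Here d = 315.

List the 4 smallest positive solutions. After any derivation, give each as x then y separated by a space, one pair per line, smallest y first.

71 4
10081 568
1431431 80652
203253121 11452016

d=315: √d = [17; 1,2,1,34] (ℓ=4, even), read p_3/q_3
k=0  a_k=17  p_k/q_k = 17/1
k=1  a_k=1  p_k/q_k = 18/1
k=2  a_k=2  p_k/q_k = 53/3
k=3  a_k=1  p_k/q_k = 71/4
fundamental: x₁=71, y₁=4  (since 5041 − 315·16 = 1)
k=2:  x_2 = 71·71+315·4·4 = 10081,  y_2 = 71·4+4·71 = 568
k=3:  x_3 = 71·10081+315·4·568 = 1431431,  y_3 = 71·568+4·10081 = 80652
k=4:  x_4 = 71·1431431+315·4·80652 = 203253121,  y_4 = 71·80652+4·1431431 = 11452016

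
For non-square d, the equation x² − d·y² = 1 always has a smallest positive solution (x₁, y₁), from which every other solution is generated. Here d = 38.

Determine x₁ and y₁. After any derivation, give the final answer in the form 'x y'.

√38 = [6; 6,12, …], period ℓ=2 (even) → k=1
i=0: a=6 ⇒ p=6, q=1
i=1: a=6 ⇒ p=37, q=6
(x₁, y₁) = (37, 6);  37² − 38·6² = 1 ✓

37 6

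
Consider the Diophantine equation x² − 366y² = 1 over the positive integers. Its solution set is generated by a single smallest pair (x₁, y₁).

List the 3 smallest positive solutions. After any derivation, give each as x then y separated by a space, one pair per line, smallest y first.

√366 = [19; 7,1,1,1,2,12,2,1,1,1,7,38, …], period ℓ=12 (even) → k=11
step 0: (19, 1)  from 19·(1,0) + (0,1)
…
step 3: (287, 15)  from 1·(153,8) + (134,7)
step 4: (440, 23)  from 1·(287,15) + (153,8)
…
step 6: (14444, 755)  from 12·(1167,61) + (440,23)
step 7: (30055, 1571)  from 2·(14444,755) + (1167,61)
…
step 9: (74554, 3897)  from 1·(44499,2326) + (30055,1571)
step 10: (119053, 6223)  from 1·(74554,3897) + (44499,2326)
step 11: (907925, 47458)  from 7·(119053,6223) + (74554,3897)
fundamental: x₁=907925, y₁=47458  (since 824327805625 − 366·2252261764 = 1)
n=2: (907925,47458)∘(907925,47458) = (907925·907925+366·47458·47458, 907925·47458+47458·907925) = (1648655611249,86176609300)
n=3: (1648655611249,86176609300)∘(907925,47458) = (907925·1648655611249+366·47458·86176609300, 907925·86176609300+47458·1648655611249) = (2993711291685588725,156483795997357542)

907925 47458
1648655611249 86176609300
2993711291685588725 156483795997357542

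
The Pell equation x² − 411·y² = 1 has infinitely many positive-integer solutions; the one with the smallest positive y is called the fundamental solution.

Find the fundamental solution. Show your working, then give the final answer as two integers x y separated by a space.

[20; 3,1,1,1,19,1,1,1,3,40] for √411; ℓ=10 ⇒ convergent index 9
k=0  a_k=20  p_k/q_k = 20/1
k=1  a_k=3  p_k/q_k = 61/3
k=2  a_k=1  p_k/q_k = 81/4
…
k=5  a_k=19  p_k/q_k = 4379/216
k=6  a_k=1  p_k/q_k = 4602/227
k=7  a_k=1  p_k/q_k = 8981/443
k=8  a_k=1  p_k/q_k = 13583/670
k=9  a_k=3  p_k/q_k = 49730/2453
fundamental: x₁=49730, y₁=2453  (since 2473072900 − 411·6017209 = 1)

49730 2453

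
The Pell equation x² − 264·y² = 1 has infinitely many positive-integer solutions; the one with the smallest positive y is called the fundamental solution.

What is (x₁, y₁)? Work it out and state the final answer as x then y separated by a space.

65 4

√264 → a₀=16, period (4,32); ℓ=2 even so k=1
i=0: a=16 ⇒ p=16, q=1
i=1: a=4 ⇒ p=65, q=4
fundamental: x₁=65, y₁=4  (since 4225 − 264·16 = 1)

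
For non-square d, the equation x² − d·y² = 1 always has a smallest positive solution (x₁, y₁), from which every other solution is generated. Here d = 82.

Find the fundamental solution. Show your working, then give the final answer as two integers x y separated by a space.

d=82: √d = [9; 18] (ℓ=1, odd), read p_1/q_1
k=0  a_k=9  p_k/q_k = 9/1
k=1  a_k=18  p_k/q_k = 163/18
fundamental: x₁=163, y₁=18  (since 26569 − 82·324 = 1)

163 18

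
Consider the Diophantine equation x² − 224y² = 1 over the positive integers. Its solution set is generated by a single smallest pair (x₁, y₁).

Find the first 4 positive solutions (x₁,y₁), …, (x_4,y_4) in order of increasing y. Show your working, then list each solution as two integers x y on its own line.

√224 → a₀=14, period (1,28); ℓ=2 even so k=1
a_0=14:  p_0=14·1+0=14,  q_0=14·0+1=1
a_1=1:  p_1=1·14+1=15,  q_1=1·1+0=1
fundamental: x₁=15, y₁=1  (since 225 − 224·1 = 1)
(x_2, y_2) = (15·15 + 224·1·1, 15·1 + 1·15) = (449, 30)
(x_3, y_3) = (15·449 + 224·1·30, 15·30 + 1·449) = (13455, 899)
(x_4, y_4) = (15·13455 + 224·1·899, 15·899 + 1·13455) = (403201, 26940)

15 1
449 30
13455 899
403201 26940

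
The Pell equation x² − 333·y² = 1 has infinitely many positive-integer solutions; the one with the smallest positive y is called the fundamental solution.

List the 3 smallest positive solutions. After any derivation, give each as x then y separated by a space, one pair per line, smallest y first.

[18; 4,36] for √333; ℓ=2 ⇒ convergent index 1
k=0  a_k=18  p_k/q_k = 18/1
k=1  a_k=4  p_k/q_k = 73/4
fundamental: x₁=73, y₁=4  (since 5329 − 333·16 = 1)
(x_2, y_2) = (73·73 + 333·4·4, 73·4 + 4·73) = (10657, 584)
(x_3, y_3) = (73·10657 + 333·4·584, 73·584 + 4·10657) = (1555849, 85260)

73 4
10657 584
1555849 85260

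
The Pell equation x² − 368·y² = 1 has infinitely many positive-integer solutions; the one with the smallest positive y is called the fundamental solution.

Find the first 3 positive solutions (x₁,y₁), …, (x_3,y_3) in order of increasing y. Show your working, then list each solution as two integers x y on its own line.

1151 60
2649601 138120
6099380351 317952180

d=368: √d = [19; 5,2,5,38] (ℓ=4, even), read p_3/q_3
a_0=19:  p_0=19·1+0=19,  q_0=19·0+1=1
a_1=5:  p_1=5·19+1=96,  q_1=5·1+0=5
a_2=2:  p_2=2·96+19=211,  q_2=2·5+1=11
a_3=5:  p_3=5·211+96=1151,  q_3=5·11+5=60
→ (1151, 60).  Check: 1151²=1324801, 368·60²=1324800, difference 1.
(1151+60√368)^2 = 2649601 + 138120√368
(1151+60√368)^3 = 6099380351 + 317952180√368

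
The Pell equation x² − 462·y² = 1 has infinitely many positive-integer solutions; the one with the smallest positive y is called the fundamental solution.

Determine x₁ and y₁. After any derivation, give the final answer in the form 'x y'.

43 2

[21; 2,42] for √462; ℓ=2 ⇒ convergent index 1
step 0: (21, 1)  from 21·(1,0) + (0,1)
step 1: (43, 2)  from 2·(21,1) + (1,0)
(x₁, y₁) = (43, 2);  43² − 462·2² = 1 ✓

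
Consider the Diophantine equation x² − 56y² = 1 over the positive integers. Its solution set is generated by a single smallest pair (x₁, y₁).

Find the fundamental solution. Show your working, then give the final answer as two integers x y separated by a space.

15 2

d=56: √d = [7; 2,14] (ℓ=2, even), read p_1/q_1
i=0: a=7 ⇒ p=7, q=1
i=1: a=2 ⇒ p=15, q=2
fundamental: x₁=15, y₁=2  (since 225 − 56·4 = 1)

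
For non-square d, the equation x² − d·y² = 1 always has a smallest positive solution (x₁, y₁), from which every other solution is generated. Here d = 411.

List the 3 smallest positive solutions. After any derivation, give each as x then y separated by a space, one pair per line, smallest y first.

d=411: √d = [20; 3,1,1,1,19,1,1,1,3,40] (ℓ=10, even), read p_9/q_9
k=0  a_k=20  p_k/q_k = 20/1
k=1  a_k=3  p_k/q_k = 61/3
k=2  a_k=1  p_k/q_k = 81/4
k=3  a_k=1  p_k/q_k = 142/7
k=4  a_k=1  p_k/q_k = 223/11
k=5  a_k=19  p_k/q_k = 4379/216
k=6  a_k=1  p_k/q_k = 4602/227
k=7  a_k=1  p_k/q_k = 8981/443
k=8  a_k=1  p_k/q_k = 13583/670
k=9  a_k=3  p_k/q_k = 49730/2453
fundamental: x₁=49730, y₁=2453  (since 2473072900 − 411·6017209 = 1)
(x_2, y_2) = (49730·49730 + 411·2453·2453, 49730·2453 + 2453·49730) = (4946145799, 243975380)
(x_3, y_3) = (49730·4946145799 + 411·2453·243975380, 49730·243975380 + 2453·4946145799) = (491943661118810, 24265791292347)

49730 2453
4946145799 243975380
491943661118810 24265791292347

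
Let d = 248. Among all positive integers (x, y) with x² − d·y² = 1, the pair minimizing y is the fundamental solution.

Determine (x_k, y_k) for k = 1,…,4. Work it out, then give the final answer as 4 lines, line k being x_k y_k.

[15; 1,2,1,30] for √248; ℓ=4 ⇒ convergent index 3
k=0  a_k=15  p_k/q_k = 15/1
…
k=2  a_k=2  p_k/q_k = 47/3
k=3  a_k=1  p_k/q_k = 63/4
→ (63, 4).  Check: 63²=3969, 248·4²=3968, difference 1.
n=2: (63,4)∘(63,4) = (63·63+248·4·4, 63·4+4·63) = (7937,504)
n=3: (7937,504)∘(63,4) = (63·7937+248·4·504, 63·504+4·7937) = (999999,63500)
n=4: (999999,63500)∘(63,4) = (63·999999+248·4·63500, 63·63500+4·999999) = (125991937,8000496)

63 4
7937 504
999999 63500
125991937 8000496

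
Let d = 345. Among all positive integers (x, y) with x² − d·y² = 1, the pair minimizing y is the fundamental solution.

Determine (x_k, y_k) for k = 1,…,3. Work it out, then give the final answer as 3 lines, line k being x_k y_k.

6761 364
91422241 4922008
1236211536041 66555391812

[18; 1,1,2,1,6,1,2,1,1,36] for √345; ℓ=10 ⇒ convergent index 9
a_0=18:  p_0=18·1+0=18,  q_0=18·0+1=1
…
a_2=1:  p_2=1·19+18=37,  q_2=1·1+1=2
…
a_4=1:  p_4=1·93+37=130,  q_4=1·5+2=7
a_5=6:  p_5=6·130+93=873,  q_5=6·7+5=47
a_6=1:  p_6=1·873+130=1003,  q_6=1·47+7=54
…
a_8=1:  p_8=1·2879+1003=3882,  q_8=1·155+54=209
a_9=1:  p_9=1·3882+2879=6761,  q_9=1·209+155=364
→ (6761, 364).  Check: 6761²=45711121, 345·364²=45711120, difference 1.
k=2:  x_2 = 6761·6761+345·364·364 = 91422241,  y_2 = 6761·364+364·6761 = 4922008
k=3:  x_3 = 6761·91422241+345·364·4922008 = 1236211536041,  y_3 = 6761·4922008+364·91422241 = 66555391812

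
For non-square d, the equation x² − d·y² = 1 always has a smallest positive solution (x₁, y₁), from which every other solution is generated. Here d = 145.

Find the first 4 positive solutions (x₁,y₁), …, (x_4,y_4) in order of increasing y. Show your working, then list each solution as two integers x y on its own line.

289 24
167041 13872
96549409 8017992
55805391361 4634385504

d=145: √d = [12; 24] (ℓ=1, odd), read p_1/q_1
a_0=12:  p_0=12·1+0=12,  q_0=12·0+1=1
a_1=24:  p_1=24·12+1=289,  q_1=24·1+0=24
fundamental: x₁=289, y₁=24  (since 83521 − 145·576 = 1)
(x_2, y_2) = (289·289 + 145·24·24, 289·24 + 24·289) = (167041, 13872)
(x_3, y_3) = (289·167041 + 145·24·13872, 289·13872 + 24·167041) = (96549409, 8017992)
(x_4, y_4) = (289·96549409 + 145·24·8017992, 289·8017992 + 24·96549409) = (55805391361, 4634385504)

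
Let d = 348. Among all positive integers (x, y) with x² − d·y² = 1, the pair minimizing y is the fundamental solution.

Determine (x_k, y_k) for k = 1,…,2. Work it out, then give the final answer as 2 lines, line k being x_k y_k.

1567 84
4910977 263256

√348 → a₀=18, period (1,1,1,8,1,1,1,36); ℓ=8 even so k=7
k=0  a_k=18  p_k/q_k = 18/1
…
k=3  a_k=1  p_k/q_k = 56/3
…
k=6  a_k=1  p_k/q_k = 1026/55
k=7  a_k=1  p_k/q_k = 1567/84
(x₁, y₁) = (1567, 84);  1567² − 348·84² = 1 ✓
n=2: (1567,84)∘(1567,84) = (1567·1567+348·84·84, 1567·84+84·1567) = (4910977,263256)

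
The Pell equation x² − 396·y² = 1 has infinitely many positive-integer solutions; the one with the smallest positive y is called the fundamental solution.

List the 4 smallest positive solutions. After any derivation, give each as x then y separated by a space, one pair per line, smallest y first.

199 10
79201 3980
31521799 1584030
12545596801 630439960

[19; 1,8,1,38] for √396; ℓ=4 ⇒ convergent index 3
k=0  a_k=19  p_k/q_k = 19/1
k=1  a_k=1  p_k/q_k = 20/1
k=2  a_k=8  p_k/q_k = 179/9
k=3  a_k=1  p_k/q_k = 199/10
(x₁, y₁) = (199, 10);  199² − 396·10² = 1 ✓
n=2: (199,10)∘(199,10) = (199·199+396·10·10, 199·10+10·199) = (79201,3980)
n=3: (79201,3980)∘(199,10) = (199·79201+396·10·3980, 199·3980+10·79201) = (31521799,1584030)
n=4: (31521799,1584030)∘(199,10) = (199·31521799+396·10·1584030, 199·1584030+10·31521799) = (12545596801,630439960)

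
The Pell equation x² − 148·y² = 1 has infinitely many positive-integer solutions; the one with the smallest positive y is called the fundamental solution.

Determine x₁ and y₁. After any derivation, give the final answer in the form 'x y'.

73 6

√148 = [12; 6,24, …], period ℓ=2 (even) → k=1
i=0: a=12 ⇒ p=12, q=1
i=1: a=6 ⇒ p=73, q=6
(x₁, y₁) = (73, 6);  73² − 148·6² = 1 ✓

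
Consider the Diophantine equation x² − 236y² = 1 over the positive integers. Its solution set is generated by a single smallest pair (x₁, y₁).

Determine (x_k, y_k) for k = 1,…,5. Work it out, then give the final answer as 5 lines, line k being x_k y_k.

561799 36570
631236232801 41089978860
709255768702176199 46168618067101710
796918363201596536611201 51874966922918257173720
895415879055878209574570044999 58286609084610939305810342850

√236 → a₀=15, period (2,1,3,5,1,6,1,5,3,1,2,30); ℓ=12 even so k=11
step 0: (15, 1)  from 15·(1,0) + (0,1)
step 1: (31, 2)  from 2·(15,1) + (1,0)
step 2: (46, 3)  from 1·(31,2) + (15,1)
step 3: (169, 11)  from 3·(46,3) + (31,2)
step 4: (891, 58)  from 5·(169,11) + (46,3)
step 5: (1060, 69)  from 1·(891,58) + (169,11)
step 6: (7251, 472)  from 6·(1060,69) + (891,58)
step 7: (8311, 541)  from 1·(7251,472) + (1060,69)
…
step 9: (154729, 10072)  from 3·(48806,3177) + (8311,541)
step 10: (203535, 13249)  from 1·(154729,10072) + (48806,3177)
step 11: (561799, 36570)  from 2·(203535,13249) + (154729,10072)
→ (561799, 36570).  Check: 561799²=315618116401, 236·36570²=315618116400, difference 1.
n=2: (561799,36570)∘(561799,36570) = (561799·561799+236·36570·36570, 561799·36570+36570·561799) = (631236232801,41089978860)
n=3: (631236232801,41089978860)∘(561799,36570) = (561799·631236232801+236·36570·41089978860, 561799·41089978860+36570·631236232801) = (709255768702176199,46168618067101710)
n=4: (709255768702176199,46168618067101710)∘(561799,36570) = (561799·709255768702176199+236·36570·46168618067101710, 561799·46168618067101710+36570·709255768702176199) = (796918363201596536611201,51874966922918257173720)
n=5: (796918363201596536611201,51874966922918257173720)∘(561799,36570) = (561799·796918363201596536611201+236·36570·51874966922918257173720, 561799·51874966922918257173720+36570·796918363201596536611201) = (895415879055878209574570044999,58286609084610939305810342850)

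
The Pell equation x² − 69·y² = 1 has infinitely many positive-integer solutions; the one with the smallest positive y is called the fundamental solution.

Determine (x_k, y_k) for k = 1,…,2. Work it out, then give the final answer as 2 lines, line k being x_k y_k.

7775 936
120901249 14554800

√69 → a₀=8, period (3,3,1,4,1,3,3,16); ℓ=8 even so k=7
step 0: (8, 1)  from 8·(1,0) + (0,1)
…
step 2: (83, 10)  from 3·(25,3) + (8,1)
…
step 5: (623, 75)  from 1·(515,62) + (108,13)
step 6: (2384, 287)  from 3·(623,75) + (515,62)
step 7: (7775, 936)  from 3·(2384,287) + (623,75)
→ (7775, 936).  Check: 7775²=60450625, 69·936²=60450624, difference 1.
n=2: (7775,936)∘(7775,936) = (7775·7775+69·936·936, 7775·936+936·7775) = (120901249,14554800)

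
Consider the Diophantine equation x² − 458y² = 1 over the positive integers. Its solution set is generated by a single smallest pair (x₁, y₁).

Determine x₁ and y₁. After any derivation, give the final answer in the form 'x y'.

√458 = [21; 2,2,42, …], period ℓ=3 (odd) → k=5
step 0: (21, 1)  from 21·(1,0) + (0,1)
step 1: (43, 2)  from 2·(21,1) + (1,0)
…
step 4: (9181, 429)  from 2·(4537,212) + (107,5)
step 5: (22899, 1070)  from 2·(9181,429) + (4537,212)
fundamental: x₁=22899, y₁=1070  (since 524364201 − 458·1144900 = 1)

22899 1070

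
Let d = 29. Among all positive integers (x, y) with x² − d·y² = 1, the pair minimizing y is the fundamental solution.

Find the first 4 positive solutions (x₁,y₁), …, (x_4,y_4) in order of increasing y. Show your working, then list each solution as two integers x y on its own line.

9801 1820
192119201 35675640
3765920568201 699313893460
73819574785756801 13707950903927280

[5; 2,1,1,2,10] for √29; ℓ=5 ⇒ convergent index 9
step 0: (5, 1)  from 5·(1,0) + (0,1)
…
step 2: (16, 3)  from 1·(11,2) + (5,1)
…
step 4: (70, 13)  from 2·(27,5) + (16,3)
step 5: (727, 135)  from 10·(70,13) + (27,5)
…
step 7: (2251, 418)  from 1·(1524,283) + (727,135)
step 8: (3775, 701)  from 1·(2251,418) + (1524,283)
step 9: (9801, 1820)  from 2·(3775,701) + (2251,418)
fundamental: x₁=9801, y₁=1820  (since 96059601 − 29·3312400 = 1)
k=2:  x_2 = 9801·9801+29·1820·1820 = 192119201,  y_2 = 9801·1820+1820·9801 = 35675640
k=3:  x_3 = 9801·192119201+29·1820·35675640 = 3765920568201,  y_3 = 9801·35675640+1820·192119201 = 699313893460
k=4:  x_4 = 9801·3765920568201+29·1820·699313893460 = 73819574785756801,  y_4 = 9801·699313893460+1820·3765920568201 = 13707950903927280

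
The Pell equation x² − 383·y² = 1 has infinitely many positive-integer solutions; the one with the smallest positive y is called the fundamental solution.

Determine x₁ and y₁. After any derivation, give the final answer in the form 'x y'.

18768 959

√383 = [19; 1,1,3,19,3,1,1,38, …], period ℓ=8 (even) → k=7
step 0: (19, 1)  from 19·(1,0) + (0,1)
step 1: (20, 1)  from 1·(19,1) + (1,0)
step 2: (39, 2)  from 1·(20,1) + (19,1)
…
step 4: (2642, 135)  from 19·(137,7) + (39,2)
step 5: (8063, 412)  from 3·(2642,135) + (137,7)
step 6: (10705, 547)  from 1·(8063,412) + (2642,135)
step 7: (18768, 959)  from 1·(10705,547) + (8063,412)
fundamental: x₁=18768, y₁=959  (since 352237824 − 383·919681 = 1)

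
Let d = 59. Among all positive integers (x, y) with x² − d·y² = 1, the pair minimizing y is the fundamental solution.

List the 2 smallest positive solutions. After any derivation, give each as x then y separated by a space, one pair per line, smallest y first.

530 69
561799 73140

[7; 1,2,7,2,1,14] for √59; ℓ=6 ⇒ convergent index 5
a_0=7:  p_0=7·1+0=7,  q_0=7·0+1=1
a_1=1:  p_1=1·7+1=8,  q_1=1·1+0=1
…
a_3=7:  p_3=7·23+8=169,  q_3=7·3+1=22
a_4=2:  p_4=2·169+23=361,  q_4=2·22+3=47
a_5=1:  p_5=1·361+169=530,  q_5=1·47+22=69
(x₁, y₁) = (530, 69);  530² − 59·69² = 1 ✓
(530+69√59)^2 = 561799 + 73140√59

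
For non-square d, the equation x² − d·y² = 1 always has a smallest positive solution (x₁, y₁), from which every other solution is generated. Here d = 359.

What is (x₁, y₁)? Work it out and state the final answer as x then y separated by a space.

[18; 1,17,1,36] for √359; ℓ=4 ⇒ convergent index 3
a_0=18:  p_0=18·1+0=18,  q_0=18·0+1=1
…
a_2=17:  p_2=17·19+18=341,  q_2=17·1+1=18
a_3=1:  p_3=1·341+19=360,  q_3=1·18+1=19
→ (360, 19).  Check: 360²=129600, 359·19²=129599, difference 1.

360 19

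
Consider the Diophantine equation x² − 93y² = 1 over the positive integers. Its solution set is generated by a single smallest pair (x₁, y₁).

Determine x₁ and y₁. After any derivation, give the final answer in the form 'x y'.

12151 1260

√93 → a₀=9, period (1,1,1,4,6,4,1,1,1,18); ℓ=10 even so k=9
a_0=9:  p_0=9·1+0=9,  q_0=9·0+1=1
a_1=1:  p_1=1·9+1=10,  q_1=1·1+0=1
…
a_3=1:  p_3=1·19+10=29,  q_3=1·2+1=3
…
a_5=6:  p_5=6·135+29=839,  q_5=6·14+3=87
…
a_8=1:  p_8=1·4330+3491=7821,  q_8=1·449+362=811
a_9=1:  p_9=1·7821+4330=12151,  q_9=1·811+449=1260
(x₁, y₁) = (12151, 1260);  12151² − 93·1260² = 1 ✓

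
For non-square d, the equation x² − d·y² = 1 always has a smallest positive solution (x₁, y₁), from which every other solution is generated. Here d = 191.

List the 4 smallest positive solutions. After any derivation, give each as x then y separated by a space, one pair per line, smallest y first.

8994000 650783
161784071999999 11706284604000
2910171887135973018000 210572647456751349217
52348171905801720863712000001 3787780782452031563430792000

√191 = [13; 1,4,1,1,3,…,4,1,26, …], period ℓ=16 (even) → k=15
i=0: a=13 ⇒ p=13, q=1
i=1: a=1 ⇒ p=14, q=1
i=2: a=4 ⇒ p=69, q=5
i=3: a=1 ⇒ p=83, q=6
…
i=5: a=3 ⇒ p=539, q=39
i=6: a=2 ⇒ p=1230, q=89
i=7: a=2 ⇒ p=2999, q=217
i=8: a=13 ⇒ p=40217, q=2910
i=9: a=2 ⇒ p=83433, q=6037
…
i=14: a=4 ⇒ p=7377553, q=533821
i=15: a=1 ⇒ p=8994000, q=650783
(x₁, y₁) = (8994000, 650783);  8994000² − 191·650783² = 1 ✓
(8994000+650783√191)^2 = 161784071999999 + 11706284604000√191
(8994000+650783√191)^3 = 2910171887135973018000 + 210572647456751349217√191
(8994000+650783√191)^4 = 52348171905801720863712000001 + 3787780782452031563430792000√191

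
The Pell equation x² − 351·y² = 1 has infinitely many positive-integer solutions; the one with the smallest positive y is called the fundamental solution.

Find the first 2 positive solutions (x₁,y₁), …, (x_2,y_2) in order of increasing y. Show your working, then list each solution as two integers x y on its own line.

d=351: √d = [18; 1,2,1,3,2,2,2,3,1,2,1,36] (ℓ=12, even), read p_11/q_11
a_0=18:  p_0=18·1+0=18,  q_0=18·0+1=1
a_1=1:  p_1=1·18+1=19,  q_1=1·1+0=1
a_2=2:  p_2=2·19+18=56,  q_2=2·1+1=3
a_3=1:  p_3=1·56+19=75,  q_3=1·3+1=4
a_4=3:  p_4=3·75+56=281,  q_4=3·4+3=15
a_5=2:  p_5=2·281+75=637,  q_5=2·15+4=34
a_6=2:  p_6=2·637+281=1555,  q_6=2·34+15=83
a_7=2:  p_7=2·1555+637=3747,  q_7=2·83+34=200
a_8=3:  p_8=3·3747+1555=12796,  q_8=3·200+83=683
a_9=1:  p_9=1·12796+3747=16543,  q_9=1·683+200=883
a_10=2:  p_10=2·16543+12796=45882,  q_10=2·883+683=2449
a_11=1:  p_11=1·45882+16543=62425,  q_11=1·2449+883=3332
(x₁, y₁) = (62425, 3332);  62425² − 351·3332² = 1 ✓
n=2: (62425,3332)∘(62425,3332) = (62425·62425+351·3332·3332, 62425·3332+3332·62425) = (7793761249,416000200)

62425 3332
7793761249 416000200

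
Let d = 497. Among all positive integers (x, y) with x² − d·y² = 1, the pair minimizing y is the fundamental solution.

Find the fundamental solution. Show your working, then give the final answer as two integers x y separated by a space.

√497 → a₀=22, period (3,2,2,5,6,5,2,2,3,44); ℓ=10 even so k=9
i=0: a=22 ⇒ p=22, q=1
i=1: a=3 ⇒ p=67, q=3
i=2: a=2 ⇒ p=156, q=7
…
i=4: a=5 ⇒ p=2051, q=92
i=5: a=6 ⇒ p=12685, q=569
…
i=7: a=2 ⇒ p=143637, q=6443
i=8: a=2 ⇒ p=352750, q=15823
i=9: a=3 ⇒ p=1201887, q=53912
fundamental: x₁=1201887, y₁=53912  (since 1444532360769 − 497·2906503744 = 1)

1201887 53912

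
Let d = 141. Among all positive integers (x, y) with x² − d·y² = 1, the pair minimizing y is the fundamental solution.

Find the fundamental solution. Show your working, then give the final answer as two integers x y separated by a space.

√141 = [11; 1,6,1,22, …], period ℓ=4 (even) → k=3
i=0: a=11 ⇒ p=11, q=1
…
i=2: a=6 ⇒ p=83, q=7
i=3: a=1 ⇒ p=95, q=8
→ (95, 8).  Check: 95²=9025, 141·8²=9024, difference 1.

95 8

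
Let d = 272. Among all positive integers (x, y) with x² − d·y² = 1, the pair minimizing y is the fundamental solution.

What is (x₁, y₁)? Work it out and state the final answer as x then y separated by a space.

d=272: √d = [16; 2,32] (ℓ=2, even), read p_1/q_1
i=0: a=16 ⇒ p=16, q=1
i=1: a=2 ⇒ p=33, q=2
fundamental: x₁=33, y₁=2  (since 1089 − 272·4 = 1)

33 2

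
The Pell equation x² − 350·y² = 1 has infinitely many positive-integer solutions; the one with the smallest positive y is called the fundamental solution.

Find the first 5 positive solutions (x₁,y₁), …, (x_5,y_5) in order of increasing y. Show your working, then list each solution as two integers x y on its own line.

[18; 1,2,2,2,1,36] for √350; ℓ=6 ⇒ convergent index 5
i=0: a=18 ⇒ p=18, q=1
i=1: a=1 ⇒ p=19, q=1
…
i=3: a=2 ⇒ p=131, q=7
i=4: a=2 ⇒ p=318, q=17
i=5: a=1 ⇒ p=449, q=24
fundamental: x₁=449, y₁=24  (since 201601 − 350·576 = 1)
k=2:  x_2 = 449·449+350·24·24 = 403201,  y_2 = 449·24+24·449 = 21552
k=3:  x_3 = 449·403201+350·24·21552 = 362074049,  y_3 = 449·21552+24·403201 = 19353672
k=4:  x_4 = 449·362074049+350·24·19353672 = 325142092801,  y_4 = 449·19353672+24·362074049 = 17379575904
k=5:  x_5 = 449·325142092801+350·24·17379575904 = 291977237261249,  y_5 = 449·17379575904+24·325142092801 = 15606839808120

449 24
403201 21552
362074049 19353672
325142092801 17379575904
291977237261249 15606839808120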